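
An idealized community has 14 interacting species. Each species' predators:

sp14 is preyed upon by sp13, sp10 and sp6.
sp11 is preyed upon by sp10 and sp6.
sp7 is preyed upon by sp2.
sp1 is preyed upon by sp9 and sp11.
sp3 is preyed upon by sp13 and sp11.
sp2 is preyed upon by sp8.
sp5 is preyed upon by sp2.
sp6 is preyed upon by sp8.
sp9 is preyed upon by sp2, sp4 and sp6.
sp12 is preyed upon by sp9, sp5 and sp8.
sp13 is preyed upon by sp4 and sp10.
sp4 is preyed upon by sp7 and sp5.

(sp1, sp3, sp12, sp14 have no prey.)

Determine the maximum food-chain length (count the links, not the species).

5 links

One longest chain: sp1 → sp9 → sp4 → sp5 → sp2 → sp8.
It has 6 species and 5 links.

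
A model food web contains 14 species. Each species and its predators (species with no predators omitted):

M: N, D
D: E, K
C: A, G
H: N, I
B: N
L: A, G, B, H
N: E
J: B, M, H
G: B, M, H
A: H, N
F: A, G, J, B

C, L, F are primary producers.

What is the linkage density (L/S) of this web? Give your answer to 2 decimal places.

There are L = 26 links among S = 14 species.
L/S = 26/14 = 1.8571 ≈ 1.86.

L/S = 1.86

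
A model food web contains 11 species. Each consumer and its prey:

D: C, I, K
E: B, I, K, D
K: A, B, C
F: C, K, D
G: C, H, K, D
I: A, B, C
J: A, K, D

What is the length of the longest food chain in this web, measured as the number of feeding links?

One longest chain: A → I → D → F.
It has 4 species and 3 links.

3 links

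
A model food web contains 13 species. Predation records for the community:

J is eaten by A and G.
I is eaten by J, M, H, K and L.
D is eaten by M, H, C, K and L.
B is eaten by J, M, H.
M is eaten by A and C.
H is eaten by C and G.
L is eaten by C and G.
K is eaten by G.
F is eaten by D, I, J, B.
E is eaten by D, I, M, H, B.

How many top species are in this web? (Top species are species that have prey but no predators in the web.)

3

Top species (has prey, but nothing eats it): C, A, G.
Count: 3.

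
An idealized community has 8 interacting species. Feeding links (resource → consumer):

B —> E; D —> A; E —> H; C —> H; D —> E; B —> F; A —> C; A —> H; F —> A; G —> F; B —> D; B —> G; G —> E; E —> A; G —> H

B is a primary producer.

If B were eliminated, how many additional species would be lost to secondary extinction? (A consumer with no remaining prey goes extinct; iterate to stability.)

7

Remove B.
Round 1: G (all prey gone), D (all prey gone) → extinct.
Round 2: F (all prey gone), E (all prey gone) → extinct.
Round 3: A (all prey gone) → extinct.
Round 4: C (all prey gone) → extinct.
Round 5: H (all prey gone) → extinct.
No further losses. Total secondary extinctions: 7.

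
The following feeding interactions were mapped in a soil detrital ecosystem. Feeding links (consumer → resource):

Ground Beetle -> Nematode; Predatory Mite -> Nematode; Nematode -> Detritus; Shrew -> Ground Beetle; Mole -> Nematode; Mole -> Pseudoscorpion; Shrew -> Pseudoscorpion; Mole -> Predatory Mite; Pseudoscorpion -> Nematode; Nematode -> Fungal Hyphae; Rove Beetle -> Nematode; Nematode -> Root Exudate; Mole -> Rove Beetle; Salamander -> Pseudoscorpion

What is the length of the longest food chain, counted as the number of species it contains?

One longest chain: Root Exudate → Nematode → Pseudoscorpion → Salamander.
It has 4 species and 3 links.

4 species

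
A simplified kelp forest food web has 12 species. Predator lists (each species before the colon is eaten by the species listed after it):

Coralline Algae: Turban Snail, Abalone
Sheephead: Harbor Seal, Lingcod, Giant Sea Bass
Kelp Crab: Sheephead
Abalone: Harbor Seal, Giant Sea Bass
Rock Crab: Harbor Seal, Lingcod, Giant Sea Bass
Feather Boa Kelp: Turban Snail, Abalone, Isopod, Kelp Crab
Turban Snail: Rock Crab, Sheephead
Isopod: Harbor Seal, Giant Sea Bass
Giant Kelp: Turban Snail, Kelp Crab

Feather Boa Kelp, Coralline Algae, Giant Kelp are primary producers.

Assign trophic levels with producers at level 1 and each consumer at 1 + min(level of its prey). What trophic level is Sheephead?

Feather Boa Kelp is a producer → level 1.
Turban Snail eats Feather Boa Kelp → level 2.
Sheephead eats Turban Snail → level 3.
No prey of Sheephead is below level 2, so 3 is the minimum.

Trophic level 3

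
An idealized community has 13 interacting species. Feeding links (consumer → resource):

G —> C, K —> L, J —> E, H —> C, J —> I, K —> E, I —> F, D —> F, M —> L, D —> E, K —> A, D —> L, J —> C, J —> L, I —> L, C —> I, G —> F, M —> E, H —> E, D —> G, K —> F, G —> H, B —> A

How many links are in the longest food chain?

5 links

One longest chain: F → I → C → H → G → D.
It has 6 species and 5 links.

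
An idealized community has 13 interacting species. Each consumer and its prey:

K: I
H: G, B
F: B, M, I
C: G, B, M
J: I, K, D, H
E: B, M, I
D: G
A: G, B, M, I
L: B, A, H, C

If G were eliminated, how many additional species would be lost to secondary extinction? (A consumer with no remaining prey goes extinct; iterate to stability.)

Remove G.
Round 1: D (all prey gone) → extinct.
No further losses. Total secondary extinctions: 1.

1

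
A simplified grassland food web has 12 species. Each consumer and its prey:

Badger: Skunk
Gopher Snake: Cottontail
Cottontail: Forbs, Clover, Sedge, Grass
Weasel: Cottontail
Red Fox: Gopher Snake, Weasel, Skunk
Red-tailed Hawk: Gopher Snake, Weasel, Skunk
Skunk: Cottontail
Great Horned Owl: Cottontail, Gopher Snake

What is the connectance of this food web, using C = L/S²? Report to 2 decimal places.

C = 0.11

The web has S = 12 species and L = 16 feeding links.
C = L / S² = 16 / 144 = 0.1111 ≈ 0.11.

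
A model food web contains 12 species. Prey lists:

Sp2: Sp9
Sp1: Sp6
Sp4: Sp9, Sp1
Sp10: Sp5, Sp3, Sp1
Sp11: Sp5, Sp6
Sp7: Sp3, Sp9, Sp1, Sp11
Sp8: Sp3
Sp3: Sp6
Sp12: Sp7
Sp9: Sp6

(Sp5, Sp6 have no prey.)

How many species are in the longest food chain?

4 species

One longest chain: Sp6 → Sp3 → Sp7 → Sp12.
It has 4 species and 3 links.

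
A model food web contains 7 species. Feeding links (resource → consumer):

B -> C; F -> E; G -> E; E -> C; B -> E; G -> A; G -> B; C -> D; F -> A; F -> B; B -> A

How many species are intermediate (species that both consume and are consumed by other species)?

Intermediate species (has both prey and predators): B, E, C.
Count: 3.

3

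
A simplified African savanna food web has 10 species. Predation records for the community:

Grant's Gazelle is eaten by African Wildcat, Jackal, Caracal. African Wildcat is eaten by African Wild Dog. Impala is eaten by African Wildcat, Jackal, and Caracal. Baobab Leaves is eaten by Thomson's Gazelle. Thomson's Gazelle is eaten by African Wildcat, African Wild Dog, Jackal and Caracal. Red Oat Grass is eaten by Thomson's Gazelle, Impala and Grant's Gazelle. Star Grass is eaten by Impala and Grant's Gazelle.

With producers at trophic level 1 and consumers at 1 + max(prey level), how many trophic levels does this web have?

Producers (level 1): Star Grass, Baobab Leaves, Red Oat Grass.
Baobab Leaves → Thomson's Gazelle → African Wildcat → African Wild Dog gives African Wild Dog level 4.
No species has a prey at level 4, so no species reaches level 5.

4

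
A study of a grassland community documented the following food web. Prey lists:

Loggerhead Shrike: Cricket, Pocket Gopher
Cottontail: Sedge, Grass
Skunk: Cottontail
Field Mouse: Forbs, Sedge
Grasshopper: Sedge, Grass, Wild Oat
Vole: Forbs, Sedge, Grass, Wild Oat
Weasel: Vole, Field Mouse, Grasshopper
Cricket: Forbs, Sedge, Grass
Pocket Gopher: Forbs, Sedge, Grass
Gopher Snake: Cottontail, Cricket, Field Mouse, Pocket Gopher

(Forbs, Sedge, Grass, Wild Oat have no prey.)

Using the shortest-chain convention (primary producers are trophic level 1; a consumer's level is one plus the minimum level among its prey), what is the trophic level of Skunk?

Sedge is a producer → level 1.
Cottontail eats Sedge → level 2.
Skunk eats Cottontail → level 3.
No prey of Skunk is below level 2, so 3 is the minimum.

Trophic level 3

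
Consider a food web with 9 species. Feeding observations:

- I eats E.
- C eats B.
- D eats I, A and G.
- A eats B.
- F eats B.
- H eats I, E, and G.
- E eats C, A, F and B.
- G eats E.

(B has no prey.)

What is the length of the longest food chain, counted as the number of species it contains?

5 species

One longest chain: B → C → E → G → D.
It has 5 species and 4 links.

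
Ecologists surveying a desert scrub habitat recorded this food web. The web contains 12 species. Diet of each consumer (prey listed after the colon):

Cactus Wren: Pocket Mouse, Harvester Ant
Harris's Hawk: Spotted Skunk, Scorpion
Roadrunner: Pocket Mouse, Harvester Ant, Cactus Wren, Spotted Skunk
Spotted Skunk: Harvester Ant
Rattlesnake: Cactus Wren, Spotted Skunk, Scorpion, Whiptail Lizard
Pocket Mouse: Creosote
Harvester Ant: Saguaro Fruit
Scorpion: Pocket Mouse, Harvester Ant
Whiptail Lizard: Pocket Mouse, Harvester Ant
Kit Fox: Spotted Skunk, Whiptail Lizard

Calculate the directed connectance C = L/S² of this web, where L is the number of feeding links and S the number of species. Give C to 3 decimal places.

The web has S = 12 species and L = 21 feeding links.
C = L / S² = 21 / 144 = 0.1458 ≈ 0.146.

C = 0.146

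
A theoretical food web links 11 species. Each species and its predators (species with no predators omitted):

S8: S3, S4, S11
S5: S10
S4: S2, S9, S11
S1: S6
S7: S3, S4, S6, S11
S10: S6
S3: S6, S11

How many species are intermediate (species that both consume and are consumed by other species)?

3

Intermediate species (has both prey and predators): S10, S3, S4.
Count: 3.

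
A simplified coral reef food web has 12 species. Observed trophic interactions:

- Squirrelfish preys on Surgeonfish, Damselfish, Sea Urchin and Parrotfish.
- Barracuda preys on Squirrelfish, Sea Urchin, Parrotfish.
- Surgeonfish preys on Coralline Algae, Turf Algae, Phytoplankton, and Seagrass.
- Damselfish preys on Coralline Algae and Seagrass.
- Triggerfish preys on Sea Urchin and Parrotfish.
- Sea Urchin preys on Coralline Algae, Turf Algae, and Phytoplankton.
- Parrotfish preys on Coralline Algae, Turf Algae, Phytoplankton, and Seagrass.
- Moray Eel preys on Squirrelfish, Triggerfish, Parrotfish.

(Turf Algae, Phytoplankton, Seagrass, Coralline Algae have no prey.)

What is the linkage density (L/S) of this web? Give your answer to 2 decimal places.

There are L = 25 links among S = 12 species.
L/S = 25/12 = 2.0833 ≈ 2.08.

L/S = 2.08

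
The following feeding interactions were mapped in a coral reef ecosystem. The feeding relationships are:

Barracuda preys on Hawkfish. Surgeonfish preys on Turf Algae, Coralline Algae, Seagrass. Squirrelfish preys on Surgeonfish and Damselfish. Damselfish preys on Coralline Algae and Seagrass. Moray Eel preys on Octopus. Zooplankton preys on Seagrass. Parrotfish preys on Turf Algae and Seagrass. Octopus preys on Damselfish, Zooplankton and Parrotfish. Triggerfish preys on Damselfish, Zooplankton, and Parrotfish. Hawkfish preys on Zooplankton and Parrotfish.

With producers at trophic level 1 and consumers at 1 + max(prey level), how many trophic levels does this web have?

4

Producers (level 1): Turf Algae, Coralline Algae, Seagrass.
Coralline Algae → Damselfish → Octopus → Moray Eel gives Moray Eel level 4.
No species has a prey at level 4, so no species reaches level 5.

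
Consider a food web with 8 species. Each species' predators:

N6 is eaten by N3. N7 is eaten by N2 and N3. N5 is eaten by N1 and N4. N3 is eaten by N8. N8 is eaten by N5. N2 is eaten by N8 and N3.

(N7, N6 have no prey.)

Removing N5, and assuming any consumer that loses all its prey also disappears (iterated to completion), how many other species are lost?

Remove N5.
Round 1: N4 (all prey gone), N1 (all prey gone) → extinct.
No further losses. Total secondary extinctions: 2.

2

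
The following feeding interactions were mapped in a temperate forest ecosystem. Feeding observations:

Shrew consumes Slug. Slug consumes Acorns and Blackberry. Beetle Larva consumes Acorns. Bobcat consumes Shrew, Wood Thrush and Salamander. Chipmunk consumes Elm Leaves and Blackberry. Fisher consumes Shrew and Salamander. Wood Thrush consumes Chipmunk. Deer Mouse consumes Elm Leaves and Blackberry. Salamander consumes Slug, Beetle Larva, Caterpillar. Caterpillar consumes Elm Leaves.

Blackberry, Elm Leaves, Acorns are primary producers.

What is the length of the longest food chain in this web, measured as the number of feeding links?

One longest chain: Blackberry → Slug → Shrew → Fisher.
It has 4 species and 3 links.

3 links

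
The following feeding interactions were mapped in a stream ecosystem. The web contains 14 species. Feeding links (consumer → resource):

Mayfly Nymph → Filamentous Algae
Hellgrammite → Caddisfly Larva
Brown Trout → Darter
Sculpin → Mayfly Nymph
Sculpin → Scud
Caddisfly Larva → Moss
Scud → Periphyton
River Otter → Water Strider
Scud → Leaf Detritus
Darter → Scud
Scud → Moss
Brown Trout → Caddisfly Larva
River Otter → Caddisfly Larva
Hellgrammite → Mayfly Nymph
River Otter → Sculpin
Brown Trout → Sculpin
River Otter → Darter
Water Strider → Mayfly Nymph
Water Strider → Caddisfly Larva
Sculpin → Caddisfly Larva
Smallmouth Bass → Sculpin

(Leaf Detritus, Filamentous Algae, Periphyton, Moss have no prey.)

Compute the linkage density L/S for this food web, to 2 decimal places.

There are L = 21 links among S = 14 species.
L/S = 21/14 = 1.5000 ≈ 1.50.

L/S = 1.50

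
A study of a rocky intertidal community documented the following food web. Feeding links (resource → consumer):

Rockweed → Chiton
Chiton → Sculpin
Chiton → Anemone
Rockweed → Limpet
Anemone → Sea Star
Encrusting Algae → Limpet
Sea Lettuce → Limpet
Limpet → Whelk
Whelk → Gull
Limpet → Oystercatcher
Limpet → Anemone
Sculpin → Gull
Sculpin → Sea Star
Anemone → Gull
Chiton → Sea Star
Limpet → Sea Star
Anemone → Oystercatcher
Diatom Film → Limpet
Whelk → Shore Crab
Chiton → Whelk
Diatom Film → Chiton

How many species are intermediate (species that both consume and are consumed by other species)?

Intermediate species (has both prey and predators): Chiton, Limpet, Sculpin, Anemone, Whelk.
Count: 5.

5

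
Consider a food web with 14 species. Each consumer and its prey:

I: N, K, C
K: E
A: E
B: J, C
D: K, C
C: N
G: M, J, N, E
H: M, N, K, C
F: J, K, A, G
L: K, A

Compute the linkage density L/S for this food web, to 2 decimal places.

There are L = 24 links among S = 14 species.
L/S = 24/14 = 1.7143 ≈ 1.71.

L/S = 1.71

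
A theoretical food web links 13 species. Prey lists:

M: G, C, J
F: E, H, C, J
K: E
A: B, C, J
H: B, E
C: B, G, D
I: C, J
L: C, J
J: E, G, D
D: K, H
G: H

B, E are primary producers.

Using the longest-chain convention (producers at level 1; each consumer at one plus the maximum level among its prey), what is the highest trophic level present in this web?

5

Producers (level 1): B, E.
B → H → G → C → F gives F level 5.
No species has a prey at level 5, so no species reaches level 6.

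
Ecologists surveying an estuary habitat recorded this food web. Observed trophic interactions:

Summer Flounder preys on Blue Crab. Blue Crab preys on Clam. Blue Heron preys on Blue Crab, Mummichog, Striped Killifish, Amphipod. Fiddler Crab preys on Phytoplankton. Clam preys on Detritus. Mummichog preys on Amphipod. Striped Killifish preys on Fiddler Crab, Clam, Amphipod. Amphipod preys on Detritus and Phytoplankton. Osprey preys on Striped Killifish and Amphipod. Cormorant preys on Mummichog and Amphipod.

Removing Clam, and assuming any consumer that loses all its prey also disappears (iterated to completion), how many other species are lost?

2

Remove Clam.
Round 1: Blue Crab (all prey gone) → extinct.
Round 2: Summer Flounder (all prey gone) → extinct.
No further losses. Total secondary extinctions: 2.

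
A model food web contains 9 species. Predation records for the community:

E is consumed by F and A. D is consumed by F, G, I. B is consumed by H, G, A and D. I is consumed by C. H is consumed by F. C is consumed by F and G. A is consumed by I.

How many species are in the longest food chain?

5 species

One longest chain: B → A → I → C → F.
It has 5 species and 4 links.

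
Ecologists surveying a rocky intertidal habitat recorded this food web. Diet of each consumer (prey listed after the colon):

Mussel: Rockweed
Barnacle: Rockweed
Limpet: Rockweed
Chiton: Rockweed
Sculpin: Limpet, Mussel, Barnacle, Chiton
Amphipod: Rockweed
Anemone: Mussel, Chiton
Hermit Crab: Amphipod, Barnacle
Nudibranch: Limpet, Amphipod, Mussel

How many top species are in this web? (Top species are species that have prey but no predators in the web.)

4

Top species (has prey, but nothing eats it): Anemone, Hermit Crab, Sculpin, Nudibranch.
Count: 4.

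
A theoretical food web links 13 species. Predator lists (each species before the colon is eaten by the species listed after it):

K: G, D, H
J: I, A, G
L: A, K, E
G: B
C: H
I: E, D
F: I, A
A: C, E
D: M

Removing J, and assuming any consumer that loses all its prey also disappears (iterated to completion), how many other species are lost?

0

Remove J.
Every predator of it retains at least one other prey: I still has F; A still has L, F; G still has K.
No consumer loses all prey, so no secondary extinctions occur.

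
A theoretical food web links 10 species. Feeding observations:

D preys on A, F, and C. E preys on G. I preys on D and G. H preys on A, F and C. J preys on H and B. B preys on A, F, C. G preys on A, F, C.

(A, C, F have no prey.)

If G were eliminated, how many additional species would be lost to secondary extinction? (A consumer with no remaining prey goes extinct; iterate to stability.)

1

Remove G.
Round 1: E (all prey gone) → extinct.
No further losses. Total secondary extinctions: 1.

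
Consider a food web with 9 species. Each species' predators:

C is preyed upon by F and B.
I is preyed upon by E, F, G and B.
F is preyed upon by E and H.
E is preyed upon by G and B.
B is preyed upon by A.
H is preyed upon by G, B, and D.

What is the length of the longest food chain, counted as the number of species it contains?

One longest chain: C → F → H → B → A.
It has 5 species and 4 links.

5 species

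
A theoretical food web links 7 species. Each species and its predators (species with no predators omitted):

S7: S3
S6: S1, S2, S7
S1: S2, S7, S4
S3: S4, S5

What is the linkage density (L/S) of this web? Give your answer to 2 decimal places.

L/S = 1.29

There are L = 9 links among S = 7 species.
L/S = 9/7 = 1.2857 ≈ 1.29.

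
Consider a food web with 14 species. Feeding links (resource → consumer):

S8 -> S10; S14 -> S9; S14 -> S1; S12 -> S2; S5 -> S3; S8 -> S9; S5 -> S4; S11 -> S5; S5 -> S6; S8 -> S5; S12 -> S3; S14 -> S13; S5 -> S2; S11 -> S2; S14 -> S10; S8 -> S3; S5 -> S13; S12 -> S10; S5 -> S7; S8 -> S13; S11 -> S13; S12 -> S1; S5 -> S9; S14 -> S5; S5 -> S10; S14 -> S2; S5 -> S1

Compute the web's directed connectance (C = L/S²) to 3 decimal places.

The web has S = 14 species and L = 27 feeding links.
C = L / S² = 27 / 196 = 0.1378 ≈ 0.138.

C = 0.138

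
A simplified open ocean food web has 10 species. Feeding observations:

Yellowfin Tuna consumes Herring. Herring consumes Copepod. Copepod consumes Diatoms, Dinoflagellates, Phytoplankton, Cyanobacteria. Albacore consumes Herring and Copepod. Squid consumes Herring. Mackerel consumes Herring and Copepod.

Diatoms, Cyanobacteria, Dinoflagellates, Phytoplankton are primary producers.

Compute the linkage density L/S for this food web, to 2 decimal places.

L/S = 1.10

There are L = 11 links among S = 10 species.
L/S = 11/10 = 1.1000 ≈ 1.10.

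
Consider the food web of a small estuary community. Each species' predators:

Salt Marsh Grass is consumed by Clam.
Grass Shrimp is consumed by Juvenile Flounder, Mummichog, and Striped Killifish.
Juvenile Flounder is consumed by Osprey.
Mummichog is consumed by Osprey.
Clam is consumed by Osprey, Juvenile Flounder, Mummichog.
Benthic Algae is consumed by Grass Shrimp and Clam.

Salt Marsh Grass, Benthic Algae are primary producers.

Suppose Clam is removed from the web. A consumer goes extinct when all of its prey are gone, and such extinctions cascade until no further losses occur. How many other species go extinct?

0

Remove Clam.
Every predator of it retains at least one other prey: Juvenile Flounder still has Grass Shrimp; Mummichog still has Grass Shrimp; Osprey still has Juvenile Flounder, Mummichog.
No consumer loses all prey, so no secondary extinctions occur.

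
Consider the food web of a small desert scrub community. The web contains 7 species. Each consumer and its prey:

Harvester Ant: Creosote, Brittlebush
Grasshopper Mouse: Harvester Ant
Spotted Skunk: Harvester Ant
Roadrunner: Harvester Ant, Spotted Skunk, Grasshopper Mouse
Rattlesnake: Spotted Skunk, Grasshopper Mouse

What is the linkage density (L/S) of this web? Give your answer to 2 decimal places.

There are L = 9 links among S = 7 species.
L/S = 9/7 = 1.2857 ≈ 1.29.

L/S = 1.29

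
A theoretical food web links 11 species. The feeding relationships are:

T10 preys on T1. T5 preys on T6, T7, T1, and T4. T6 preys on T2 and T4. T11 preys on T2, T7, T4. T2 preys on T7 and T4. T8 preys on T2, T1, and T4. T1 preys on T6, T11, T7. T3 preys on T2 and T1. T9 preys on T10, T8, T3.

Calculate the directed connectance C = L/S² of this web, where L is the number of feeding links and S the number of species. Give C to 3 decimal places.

C = 0.190

The web has S = 11 species and L = 23 feeding links.
C = L / S² = 23 / 121 = 0.1901 ≈ 0.190.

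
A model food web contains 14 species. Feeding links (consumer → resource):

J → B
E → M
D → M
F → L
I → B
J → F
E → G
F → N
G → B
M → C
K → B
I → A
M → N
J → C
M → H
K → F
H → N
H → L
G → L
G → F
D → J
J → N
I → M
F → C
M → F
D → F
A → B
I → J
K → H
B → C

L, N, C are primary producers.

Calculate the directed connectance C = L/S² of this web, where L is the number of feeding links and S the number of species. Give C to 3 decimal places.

The web has S = 14 species and L = 30 feeding links.
C = L / S² = 30 / 196 = 0.1531 ≈ 0.153.

C = 0.153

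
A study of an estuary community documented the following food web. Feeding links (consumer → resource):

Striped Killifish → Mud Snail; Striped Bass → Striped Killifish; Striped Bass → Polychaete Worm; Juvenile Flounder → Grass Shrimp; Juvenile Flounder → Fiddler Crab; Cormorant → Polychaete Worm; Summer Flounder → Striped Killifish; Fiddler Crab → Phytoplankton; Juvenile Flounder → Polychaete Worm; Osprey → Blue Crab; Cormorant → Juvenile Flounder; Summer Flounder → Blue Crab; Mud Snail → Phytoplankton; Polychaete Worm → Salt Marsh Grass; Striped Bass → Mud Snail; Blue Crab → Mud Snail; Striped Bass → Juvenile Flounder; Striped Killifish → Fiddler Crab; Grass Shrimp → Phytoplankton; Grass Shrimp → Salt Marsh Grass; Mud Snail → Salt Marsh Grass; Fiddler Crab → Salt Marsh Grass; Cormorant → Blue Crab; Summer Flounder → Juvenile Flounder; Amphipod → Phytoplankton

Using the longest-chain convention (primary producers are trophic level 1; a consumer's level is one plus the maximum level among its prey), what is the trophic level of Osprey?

Trophic level 4

Phytoplankton is a producer → level 1.
Mud Snail eats Phytoplankton (level 1); other prey at levels: Salt Marsh Grass 1 → level 2.
Blue Crab eats Mud Snail → level 3.
Osprey eats Blue Crab → level 4.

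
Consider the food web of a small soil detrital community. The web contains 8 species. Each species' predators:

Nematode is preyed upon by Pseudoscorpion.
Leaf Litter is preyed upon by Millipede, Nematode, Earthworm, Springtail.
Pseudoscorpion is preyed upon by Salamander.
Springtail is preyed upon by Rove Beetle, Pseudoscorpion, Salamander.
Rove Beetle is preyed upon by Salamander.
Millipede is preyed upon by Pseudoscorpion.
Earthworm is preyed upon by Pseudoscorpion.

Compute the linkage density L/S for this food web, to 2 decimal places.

L/S = 1.50

There are L = 12 links among S = 8 species.
L/S = 12/8 = 1.5000 ≈ 1.50.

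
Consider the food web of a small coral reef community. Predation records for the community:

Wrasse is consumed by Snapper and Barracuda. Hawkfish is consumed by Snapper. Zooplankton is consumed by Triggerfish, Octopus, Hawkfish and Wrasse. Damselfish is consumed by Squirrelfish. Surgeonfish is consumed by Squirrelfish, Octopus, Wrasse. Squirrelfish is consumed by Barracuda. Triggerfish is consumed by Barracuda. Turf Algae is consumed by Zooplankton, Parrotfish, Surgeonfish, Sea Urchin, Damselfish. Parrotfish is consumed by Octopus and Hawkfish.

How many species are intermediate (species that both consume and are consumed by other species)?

Intermediate species (has both prey and predators): Parrotfish, Surgeonfish, Damselfish, Zooplankton, Squirrelfish, Triggerfish, Wrasse, Hawkfish.
Count: 8.

8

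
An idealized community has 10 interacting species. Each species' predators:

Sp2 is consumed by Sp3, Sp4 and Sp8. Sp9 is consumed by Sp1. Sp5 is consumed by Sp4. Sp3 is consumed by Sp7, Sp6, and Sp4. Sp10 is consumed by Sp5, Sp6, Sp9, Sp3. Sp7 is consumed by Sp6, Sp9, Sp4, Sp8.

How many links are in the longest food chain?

4 links

One longest chain: Sp10 → Sp3 → Sp7 → Sp9 → Sp1.
It has 5 species and 4 links.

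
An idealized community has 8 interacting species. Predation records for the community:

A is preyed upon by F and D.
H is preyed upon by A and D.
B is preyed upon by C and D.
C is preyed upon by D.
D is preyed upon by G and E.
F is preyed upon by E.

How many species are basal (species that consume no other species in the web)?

Basal species (no prey listed): B, H.
Count: 2.

2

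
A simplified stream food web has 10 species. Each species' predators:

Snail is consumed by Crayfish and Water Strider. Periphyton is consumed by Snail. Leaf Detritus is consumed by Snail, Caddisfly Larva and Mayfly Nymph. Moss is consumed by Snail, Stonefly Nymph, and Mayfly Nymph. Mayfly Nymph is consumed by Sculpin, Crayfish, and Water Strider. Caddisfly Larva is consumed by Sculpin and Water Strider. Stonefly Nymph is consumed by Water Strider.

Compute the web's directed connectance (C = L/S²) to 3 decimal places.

C = 0.150

The web has S = 10 species and L = 15 feeding links.
C = L / S² = 15 / 100 = 0.1500 ≈ 0.150.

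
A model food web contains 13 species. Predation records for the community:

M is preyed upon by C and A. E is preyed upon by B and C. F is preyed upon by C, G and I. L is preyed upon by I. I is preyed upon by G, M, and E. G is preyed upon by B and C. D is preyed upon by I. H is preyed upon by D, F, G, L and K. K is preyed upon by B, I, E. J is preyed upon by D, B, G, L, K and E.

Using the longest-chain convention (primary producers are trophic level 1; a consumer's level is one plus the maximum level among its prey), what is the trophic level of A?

H is a producer → level 1.
L eats H (level 1); other prey at levels: J 1 → level 2.
I eats L (level 2); other prey at levels: K 2, F 2, D 2 → level 3.
M eats I → level 4.
A eats M → level 5.

Trophic level 5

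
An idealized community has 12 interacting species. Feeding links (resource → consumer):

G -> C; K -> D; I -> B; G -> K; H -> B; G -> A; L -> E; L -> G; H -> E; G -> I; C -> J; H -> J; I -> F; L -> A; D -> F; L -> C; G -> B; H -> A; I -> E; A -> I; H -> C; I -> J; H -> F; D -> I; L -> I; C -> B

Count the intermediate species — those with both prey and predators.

6

Intermediate species (has both prey and predators): G, A, K, C, D, I.
Count: 6.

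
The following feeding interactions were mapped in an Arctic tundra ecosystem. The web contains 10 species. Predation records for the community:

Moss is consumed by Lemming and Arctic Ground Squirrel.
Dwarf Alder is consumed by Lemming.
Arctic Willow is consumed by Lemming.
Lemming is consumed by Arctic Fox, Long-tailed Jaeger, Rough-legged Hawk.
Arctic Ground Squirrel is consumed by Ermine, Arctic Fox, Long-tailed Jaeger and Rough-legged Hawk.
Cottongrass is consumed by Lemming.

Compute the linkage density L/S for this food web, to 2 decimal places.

L/S = 1.20

There are L = 12 links among S = 10 species.
L/S = 12/10 = 1.2000 ≈ 1.20.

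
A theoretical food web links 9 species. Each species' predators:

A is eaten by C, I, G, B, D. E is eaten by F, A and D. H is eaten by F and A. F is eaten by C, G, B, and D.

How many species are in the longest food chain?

3 species

One longest chain: E → A → B.
It has 3 species and 2 links.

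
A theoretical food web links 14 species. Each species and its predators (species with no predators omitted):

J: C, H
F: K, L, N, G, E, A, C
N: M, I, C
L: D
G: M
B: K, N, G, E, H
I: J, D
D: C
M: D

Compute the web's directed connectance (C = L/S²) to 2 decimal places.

C = 0.12

The web has S = 14 species and L = 23 feeding links.
C = L / S² = 23 / 196 = 0.1173 ≈ 0.12.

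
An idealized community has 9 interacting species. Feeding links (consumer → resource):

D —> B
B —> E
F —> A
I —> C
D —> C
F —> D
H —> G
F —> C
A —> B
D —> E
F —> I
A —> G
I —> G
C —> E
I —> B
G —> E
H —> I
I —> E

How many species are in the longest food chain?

One longest chain: E → B → I → H.
It has 4 species and 3 links.

4 species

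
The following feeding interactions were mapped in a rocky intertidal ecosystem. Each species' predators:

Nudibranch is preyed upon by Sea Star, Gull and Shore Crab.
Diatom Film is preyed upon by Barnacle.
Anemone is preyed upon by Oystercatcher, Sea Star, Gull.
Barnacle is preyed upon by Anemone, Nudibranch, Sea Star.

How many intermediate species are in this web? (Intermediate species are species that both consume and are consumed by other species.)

3

Intermediate species (has both prey and predators): Barnacle, Anemone, Nudibranch.
Count: 3.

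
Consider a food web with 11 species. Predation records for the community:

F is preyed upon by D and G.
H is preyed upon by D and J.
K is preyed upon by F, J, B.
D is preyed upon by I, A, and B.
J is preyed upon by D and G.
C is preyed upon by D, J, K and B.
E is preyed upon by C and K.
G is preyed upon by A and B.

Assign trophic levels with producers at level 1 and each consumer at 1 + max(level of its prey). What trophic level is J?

Trophic level 4

E is a producer → level 1.
C eats E → level 2.
K eats C (level 2); other prey at levels: E 1 → level 3.
J eats K (level 3); other prey at levels: H 1, C 2 → level 4.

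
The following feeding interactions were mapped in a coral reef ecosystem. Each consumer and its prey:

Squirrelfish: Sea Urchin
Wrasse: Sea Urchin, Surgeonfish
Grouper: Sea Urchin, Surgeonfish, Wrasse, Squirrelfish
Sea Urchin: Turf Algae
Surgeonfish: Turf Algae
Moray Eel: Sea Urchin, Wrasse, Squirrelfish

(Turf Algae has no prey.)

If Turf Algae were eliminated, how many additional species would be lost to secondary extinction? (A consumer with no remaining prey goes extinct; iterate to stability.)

Remove Turf Algae.
Round 1: Sea Urchin (all prey gone), Surgeonfish (all prey gone) → extinct.
Round 2: Wrasse (all prey gone), Squirrelfish (all prey gone) → extinct.
Round 3: Moray Eel (all prey gone), Grouper (all prey gone) → extinct.
No further losses. Total secondary extinctions: 6.

6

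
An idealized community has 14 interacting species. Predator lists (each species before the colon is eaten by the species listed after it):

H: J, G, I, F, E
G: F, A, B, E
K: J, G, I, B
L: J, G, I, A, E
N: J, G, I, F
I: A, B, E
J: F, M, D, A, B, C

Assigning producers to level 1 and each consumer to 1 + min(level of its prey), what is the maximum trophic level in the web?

Producers (level 1): H, K, L, N.
Following each consumer down to its lowest-level prey: H → J → D (levels 1 through 3).
All prey of D (J 2) are at level 2 or above, so D is at level 1 + 2 = 3.
Every consumer has at least one prey at level 2 or below, so none exceeds level 3.

3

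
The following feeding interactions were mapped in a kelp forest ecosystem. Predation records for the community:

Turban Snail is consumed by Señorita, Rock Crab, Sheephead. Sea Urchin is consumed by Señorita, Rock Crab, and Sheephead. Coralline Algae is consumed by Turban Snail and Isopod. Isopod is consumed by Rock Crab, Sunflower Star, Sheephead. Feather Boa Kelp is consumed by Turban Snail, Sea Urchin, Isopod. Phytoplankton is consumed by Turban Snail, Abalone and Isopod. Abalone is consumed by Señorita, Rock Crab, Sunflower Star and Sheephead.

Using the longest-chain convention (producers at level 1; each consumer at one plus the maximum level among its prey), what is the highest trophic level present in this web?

3

Producers (level 1): Phytoplankton, Feather Boa Kelp, Coralline Algae.
Phytoplankton → Isopod → Sunflower Star gives Sunflower Star level 3.
No species has a prey at level 3, so no species reaches level 4.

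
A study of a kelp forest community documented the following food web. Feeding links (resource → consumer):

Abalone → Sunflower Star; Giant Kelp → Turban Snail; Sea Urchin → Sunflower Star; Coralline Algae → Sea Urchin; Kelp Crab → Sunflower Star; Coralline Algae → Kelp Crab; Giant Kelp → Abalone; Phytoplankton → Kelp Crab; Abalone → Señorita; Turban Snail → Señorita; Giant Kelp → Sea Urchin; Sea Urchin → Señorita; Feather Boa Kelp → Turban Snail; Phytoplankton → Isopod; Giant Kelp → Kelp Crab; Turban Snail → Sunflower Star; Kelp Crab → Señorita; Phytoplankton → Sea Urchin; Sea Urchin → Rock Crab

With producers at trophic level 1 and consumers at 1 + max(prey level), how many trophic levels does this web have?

Producers (level 1): Phytoplankton, Giant Kelp, Coralline Algae, Feather Boa Kelp.
Phytoplankton → Sea Urchin → Sunflower Star gives Sunflower Star level 3.
No species has a prey at level 3, so no species reaches level 4.

3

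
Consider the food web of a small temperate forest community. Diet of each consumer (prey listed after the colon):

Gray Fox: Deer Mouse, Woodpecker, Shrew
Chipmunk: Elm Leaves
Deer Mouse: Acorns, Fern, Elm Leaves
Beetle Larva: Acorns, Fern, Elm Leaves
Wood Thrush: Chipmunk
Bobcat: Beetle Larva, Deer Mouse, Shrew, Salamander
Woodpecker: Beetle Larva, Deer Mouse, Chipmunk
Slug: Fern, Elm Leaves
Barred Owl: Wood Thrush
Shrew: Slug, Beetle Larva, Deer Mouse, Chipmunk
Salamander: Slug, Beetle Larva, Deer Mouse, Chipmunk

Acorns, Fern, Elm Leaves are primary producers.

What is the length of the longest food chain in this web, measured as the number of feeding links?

3 links

One longest chain: Fern → Slug → Shrew → Bobcat.
It has 4 species and 3 links.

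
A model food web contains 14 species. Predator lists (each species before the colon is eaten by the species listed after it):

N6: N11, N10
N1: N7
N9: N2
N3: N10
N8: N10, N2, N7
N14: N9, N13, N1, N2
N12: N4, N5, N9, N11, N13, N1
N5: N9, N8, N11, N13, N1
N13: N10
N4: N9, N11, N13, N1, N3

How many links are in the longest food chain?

3 links

One longest chain: N12 → N4 → N13 → N10.
It has 4 species and 3 links.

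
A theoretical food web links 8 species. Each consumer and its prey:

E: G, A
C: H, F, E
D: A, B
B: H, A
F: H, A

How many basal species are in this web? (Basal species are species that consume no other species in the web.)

3

Basal species (no prey listed): G, H, A.
Count: 3.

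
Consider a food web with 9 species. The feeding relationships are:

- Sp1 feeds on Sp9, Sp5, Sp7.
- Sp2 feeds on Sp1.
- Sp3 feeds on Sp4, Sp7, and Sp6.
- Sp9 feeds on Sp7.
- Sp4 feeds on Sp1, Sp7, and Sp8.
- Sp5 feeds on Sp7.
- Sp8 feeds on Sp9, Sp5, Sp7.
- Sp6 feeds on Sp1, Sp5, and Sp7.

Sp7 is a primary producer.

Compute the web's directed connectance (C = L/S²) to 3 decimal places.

The web has S = 9 species and L = 18 feeding links.
C = L / S² = 18 / 81 = 0.2222 ≈ 0.222.

C = 0.222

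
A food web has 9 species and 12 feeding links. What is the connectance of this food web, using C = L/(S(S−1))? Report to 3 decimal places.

C = 0.167

The web has S = 9 species and L = 12 feeding links.
C = L / (S(S−1)) = 12 / 72 = 0.1667 ≈ 0.167.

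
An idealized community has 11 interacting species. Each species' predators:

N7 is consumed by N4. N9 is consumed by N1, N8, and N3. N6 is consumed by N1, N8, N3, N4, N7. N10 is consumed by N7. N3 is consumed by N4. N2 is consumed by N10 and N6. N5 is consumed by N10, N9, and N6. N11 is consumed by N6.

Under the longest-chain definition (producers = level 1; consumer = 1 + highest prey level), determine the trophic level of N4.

N2 is a producer → level 1.
N10 eats N2 (level 1); other prey at levels: N5 1 → level 2.
N7 eats N10 (level 2); other prey at levels: N6 2 → level 3.
N4 eats N7 (level 3); other prey at levels: N6 2, N3 3 → level 4.

Trophic level 4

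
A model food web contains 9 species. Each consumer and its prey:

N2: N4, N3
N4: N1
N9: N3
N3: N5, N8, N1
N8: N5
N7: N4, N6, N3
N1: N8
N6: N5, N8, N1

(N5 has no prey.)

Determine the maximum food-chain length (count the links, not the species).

4 links

One longest chain: N5 → N8 → N1 → N3 → N9.
It has 5 species and 4 links.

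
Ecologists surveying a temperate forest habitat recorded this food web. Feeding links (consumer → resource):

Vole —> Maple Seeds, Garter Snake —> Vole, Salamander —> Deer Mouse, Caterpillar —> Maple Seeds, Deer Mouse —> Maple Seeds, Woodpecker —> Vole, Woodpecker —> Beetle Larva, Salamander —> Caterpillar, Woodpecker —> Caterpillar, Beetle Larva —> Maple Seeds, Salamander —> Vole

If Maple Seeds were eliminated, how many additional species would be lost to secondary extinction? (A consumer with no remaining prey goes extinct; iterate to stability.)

Remove Maple Seeds.
Round 1: Deer Mouse (all prey gone), Vole (all prey gone), Caterpillar (all prey gone), Beetle Larva (all prey gone) → extinct.
Round 2: Salamander (all prey gone), Woodpecker (all prey gone), Garter Snake (all prey gone) → extinct.
No further losses. Total secondary extinctions: 7.

7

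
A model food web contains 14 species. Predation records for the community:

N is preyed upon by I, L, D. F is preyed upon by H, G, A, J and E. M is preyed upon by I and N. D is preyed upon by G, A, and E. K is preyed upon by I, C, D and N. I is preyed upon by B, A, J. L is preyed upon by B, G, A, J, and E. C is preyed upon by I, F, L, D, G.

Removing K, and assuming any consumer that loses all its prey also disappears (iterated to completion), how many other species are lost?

Remove K.
Round 1: C (all prey gone) → extinct.
Round 2: F (all prey gone) → extinct.
Round 3: H (all prey gone) → extinct.
No further losses. Total secondary extinctions: 3.

3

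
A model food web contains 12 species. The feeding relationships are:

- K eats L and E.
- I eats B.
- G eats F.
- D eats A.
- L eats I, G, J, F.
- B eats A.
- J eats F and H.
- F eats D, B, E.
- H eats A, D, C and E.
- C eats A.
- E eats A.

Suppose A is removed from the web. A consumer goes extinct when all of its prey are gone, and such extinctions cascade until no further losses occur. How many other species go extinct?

Remove A.
Round 1: B (all prey gone), E (all prey gone), C (all prey gone), D (all prey gone) → extinct.
Round 2: H (all prey gone), F (all prey gone), I (all prey gone) → extinct.
Round 3: J (all prey gone), G (all prey gone) → extinct.
Round 4: L (all prey gone) → extinct.
Round 5: K (all prey gone) → extinct.
No further losses. Total secondary extinctions: 11.

11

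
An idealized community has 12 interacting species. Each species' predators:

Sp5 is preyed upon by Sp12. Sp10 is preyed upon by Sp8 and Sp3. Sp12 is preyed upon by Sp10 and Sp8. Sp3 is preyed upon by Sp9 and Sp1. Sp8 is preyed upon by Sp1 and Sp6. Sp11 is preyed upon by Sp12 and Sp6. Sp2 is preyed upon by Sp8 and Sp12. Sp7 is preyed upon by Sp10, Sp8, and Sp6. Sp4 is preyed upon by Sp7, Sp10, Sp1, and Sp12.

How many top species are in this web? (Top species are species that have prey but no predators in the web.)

Top species (has prey, but nothing eats it): Sp9, Sp1, Sp6.
Count: 3.

3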